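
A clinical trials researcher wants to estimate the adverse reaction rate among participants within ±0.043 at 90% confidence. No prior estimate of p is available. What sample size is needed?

Conservative approach: use p = 0.5 (maximizes p(1-p) = 0.25). n = z²(0.25)/E² = 1.645²×0.25/0.043² = 365.9 → n = 366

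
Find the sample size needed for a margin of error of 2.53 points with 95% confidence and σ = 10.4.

n = (z*σ/E)² = (1.96×10.4/2.53)² = 64.9 → n = 65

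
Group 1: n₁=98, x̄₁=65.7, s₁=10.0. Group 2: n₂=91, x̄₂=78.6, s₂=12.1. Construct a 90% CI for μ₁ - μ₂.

Difference = -12.9. SE = √(10.0²/98 + 12.1²/91) = 1.622. CI = (-15.57, -10.23)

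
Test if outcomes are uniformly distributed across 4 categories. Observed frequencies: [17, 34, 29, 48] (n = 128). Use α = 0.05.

Expected = 32 each. χ² = Σ(O-E)²/E = 15.438. df = 3, critical value = 7.815. Reject H₀.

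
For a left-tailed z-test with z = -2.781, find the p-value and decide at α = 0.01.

p = P(Z < -2.781) = Φ(-2.781) ≈ 0.0027. Since p < 0.01, reject H₀ (significant) at α = 0.01.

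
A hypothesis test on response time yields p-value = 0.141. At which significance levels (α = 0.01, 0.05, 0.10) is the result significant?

p = 0.141. Not significant at any of the given levels.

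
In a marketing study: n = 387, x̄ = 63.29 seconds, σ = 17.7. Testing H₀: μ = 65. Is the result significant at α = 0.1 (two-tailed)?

z = (63.29 - 65)/(17.7/√387) = -1.901. Since |z| > 1.645, significant at α = 0.1.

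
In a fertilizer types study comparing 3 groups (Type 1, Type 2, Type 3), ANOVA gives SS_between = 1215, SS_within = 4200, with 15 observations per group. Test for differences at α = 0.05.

df_between = 2, df_within = 42. F = MS_between/MS_within = 607.5/100.0 = 6.075. F_crit ≈ 3.22. Reject H₀. At least one mean differs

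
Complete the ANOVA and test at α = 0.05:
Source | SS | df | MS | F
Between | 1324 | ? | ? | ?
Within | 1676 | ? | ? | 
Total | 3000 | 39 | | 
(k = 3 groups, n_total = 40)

df_between = 2, df_within = 37. MS_between = 662.0, MS_within = 45.3. F = 14.615, F_crit ≈ 3.252. Reject H₀.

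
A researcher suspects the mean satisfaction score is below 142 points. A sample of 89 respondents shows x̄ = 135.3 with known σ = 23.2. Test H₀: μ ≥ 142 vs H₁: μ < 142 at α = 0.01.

z = -2.724. Critical value: -2.33. Reject H₀.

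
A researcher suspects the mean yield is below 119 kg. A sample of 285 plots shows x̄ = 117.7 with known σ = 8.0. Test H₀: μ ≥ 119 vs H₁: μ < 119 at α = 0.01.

z = -2.743. Critical value: -2.33. Reject H₀.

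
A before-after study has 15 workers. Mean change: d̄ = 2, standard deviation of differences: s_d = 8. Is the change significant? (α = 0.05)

t = d̄/(s_d/√n) = 2/(8/√15) = 0.968. df = 14, critical t = ±2.145. Fail to reject H₀.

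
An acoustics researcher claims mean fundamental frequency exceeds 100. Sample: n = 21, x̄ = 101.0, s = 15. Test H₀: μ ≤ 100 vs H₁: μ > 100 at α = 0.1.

t = (101.0 - 100)/(15/√21) = 0.306, df = 20. Critical t = 1.325. Fail to reject H₀.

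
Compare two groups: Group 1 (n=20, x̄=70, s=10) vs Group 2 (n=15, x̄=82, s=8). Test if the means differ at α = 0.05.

Pooled sp = 9.2. t = -3.817, df = 33. Critical t = ±2.035. Reject H₀.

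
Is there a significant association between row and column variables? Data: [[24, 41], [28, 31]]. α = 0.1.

χ² = 1.41. df = 1, critical = 2.706. Fail to reject H₀. No evidence of dependence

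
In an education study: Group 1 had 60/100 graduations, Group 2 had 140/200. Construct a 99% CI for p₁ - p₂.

p̂₁ = 0.6, p̂₂ = 0.7. Difference = -0.1. CI = (-0.251, 0.051)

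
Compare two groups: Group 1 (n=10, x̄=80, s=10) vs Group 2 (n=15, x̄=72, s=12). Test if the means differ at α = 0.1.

Pooled sp = 11.26. t = 1.74, df = 23. Critical t = ±1.714. Reject H₀.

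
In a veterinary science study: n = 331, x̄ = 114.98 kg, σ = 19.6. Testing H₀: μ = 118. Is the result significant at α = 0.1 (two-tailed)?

z = (114.98 - 118)/(19.6/√331) = -2.803. Since |z| > 1.645, significant at α = 0.1.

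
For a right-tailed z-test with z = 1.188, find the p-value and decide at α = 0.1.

p = P(Z > 1.188) = 1 - Φ(1.188) ≈ 0.1174. Since p ≥ 0.1, fail to reject H₀ (not significant) at α = 0.1.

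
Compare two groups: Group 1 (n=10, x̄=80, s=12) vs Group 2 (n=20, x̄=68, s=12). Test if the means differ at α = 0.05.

Pooled sp = 12.0. t = 2.582, df = 28. Critical t = ±2.048. Reject H₀.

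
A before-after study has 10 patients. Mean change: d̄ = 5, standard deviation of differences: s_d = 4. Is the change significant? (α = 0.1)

t = d̄/(s_d/√n) = 5/(4/√10) = 3.953. df = 9, critical t = ±1.833. Reject H₀.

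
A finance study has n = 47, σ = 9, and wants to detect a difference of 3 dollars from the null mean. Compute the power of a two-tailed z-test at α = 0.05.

SE = σ/√n = 9/√47 = 1.313. Non-centrality λ = d/SE = 3/1.313 = 2.285. Power ≈ Φ(λ - z_{α/2}) = Φ(2.285 - 1.96) = Φ(0.325) = 0.627.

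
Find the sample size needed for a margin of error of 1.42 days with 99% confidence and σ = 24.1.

n = (z*σ/E)² = (2.576×24.1/1.42)² = 1911.4 → n = 1912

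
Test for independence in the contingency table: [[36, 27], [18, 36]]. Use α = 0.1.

χ² = 6.633. df = 1, critical = 2.706. Reject H₀. Variables are dependent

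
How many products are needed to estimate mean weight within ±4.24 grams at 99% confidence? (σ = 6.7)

n = (z*σ/E)² = (2.576×6.7/4.24)² = 16.6 → n = 17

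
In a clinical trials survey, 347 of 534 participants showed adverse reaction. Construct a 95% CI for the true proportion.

p̂ = 0.65. CI = p̂ ± z*√(p̂(1-p̂)/n) = (0.609, 0.69)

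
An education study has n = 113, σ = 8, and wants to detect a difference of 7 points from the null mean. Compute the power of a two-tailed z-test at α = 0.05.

SE = σ/√n = 8/√113 = 0.753. Non-centrality λ = d/SE = 7/0.753 = 9.301. Power ≈ Φ(λ - z_{α/2}) = Φ(9.301 - 1.96) = Φ(7.341) = 1.0.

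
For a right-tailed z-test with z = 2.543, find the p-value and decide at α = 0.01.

p = P(Z > 2.543) = 1 - Φ(2.543) ≈ 0.0055. Since p < 0.01, reject H₀ (significant) at α = 0.01.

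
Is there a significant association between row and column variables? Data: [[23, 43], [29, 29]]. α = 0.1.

χ² = 2.911. df = 1, critical = 2.706. Reject H₀. Variables are dependent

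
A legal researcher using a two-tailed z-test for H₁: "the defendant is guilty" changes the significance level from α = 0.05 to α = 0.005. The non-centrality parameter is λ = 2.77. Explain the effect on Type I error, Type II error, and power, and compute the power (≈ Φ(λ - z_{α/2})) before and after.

Decreasing α from 0.05 to 0.005:
• Type I error rate decreases (α is the Type I rate by definition).
• Critical value moves from z_{α/2} = 1.96 to 2.807, so power = Φ(λ - z_{α/2}) goes from Φ(2.77 - 1.96) = 0.791 to Φ(2.77 - 2.807) = 0.485.
• Type II error rate β = 1 - power therefore increases (0.209 → 0.515).
Appropriate when false positives are costly — here, convicting an innocent person.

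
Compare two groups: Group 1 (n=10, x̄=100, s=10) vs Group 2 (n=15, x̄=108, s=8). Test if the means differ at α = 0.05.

Pooled sp = 8.84. t = -2.218, df = 23. Critical t = ±2.069. Reject H₀.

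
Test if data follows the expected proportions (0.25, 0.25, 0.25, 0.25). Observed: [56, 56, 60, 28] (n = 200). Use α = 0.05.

Expected: [50.0, 50.0, 50.0, 50.0]. χ² = 13.12. df = 3, critical = 7.815. Reject H₀.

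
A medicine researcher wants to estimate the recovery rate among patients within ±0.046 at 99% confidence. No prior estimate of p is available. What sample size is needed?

Conservative approach: use p = 0.5 (maximizes p(1-p) = 0.25). n = z²(0.25)/E² = 2.576²×0.25/0.046² = 784.0 → n = 784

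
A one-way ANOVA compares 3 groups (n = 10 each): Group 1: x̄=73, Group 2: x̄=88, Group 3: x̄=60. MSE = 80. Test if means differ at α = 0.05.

Grand mean = 73.67. SS_between = 3926.67, MS_between = 1963.33. F = 24.542, F_crit ≈ 3.354. Reject H₀.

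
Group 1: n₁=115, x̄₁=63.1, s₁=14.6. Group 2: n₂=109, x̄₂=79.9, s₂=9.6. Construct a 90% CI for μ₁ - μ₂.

Difference = -16.8. SE = √(14.6²/115 + 9.6²/109) = 1.643. CI = (-19.5, -14.1)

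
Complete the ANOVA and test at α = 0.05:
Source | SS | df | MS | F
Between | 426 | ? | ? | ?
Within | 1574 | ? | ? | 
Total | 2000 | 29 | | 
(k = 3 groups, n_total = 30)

df_between = 2, df_within = 27. MS_between = 213.0, MS_within = 58.3. F = 3.654, F_crit ≈ 3.354. Reject H₀.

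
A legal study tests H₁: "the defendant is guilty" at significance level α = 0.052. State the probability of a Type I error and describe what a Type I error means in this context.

P(Type I error) = α = 0.052. A Type I error is rejecting H₀ when H₀ is actually true (false positive) — here, concluding that the defendant is guilty when in fact this is not the case. Consequence: convicting an innocent person.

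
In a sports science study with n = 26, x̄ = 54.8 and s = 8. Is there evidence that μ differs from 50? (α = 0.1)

t = (x̄ - μ₀)/(s/√n) = (54.8 - 50)/(8/√26) = 3.059. df = 25, critical t = ±1.708. Reject H₀.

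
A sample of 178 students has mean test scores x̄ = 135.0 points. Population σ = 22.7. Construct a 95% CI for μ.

CI = x̄ ± z*(σ/√n) = 135.0 ± 1.96(22.7/√178) = 135.0 ± 3.33 = (131.67, 138.33)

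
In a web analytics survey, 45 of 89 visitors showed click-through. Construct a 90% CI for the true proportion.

p̂ = 0.506. CI = p̂ ± z*√(p̂(1-p̂)/n) = (0.418, 0.593)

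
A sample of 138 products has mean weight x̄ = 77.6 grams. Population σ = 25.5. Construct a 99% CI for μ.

CI = x̄ ± z*(σ/√n) = 77.6 ± 2.576(25.5/√138) = 77.6 ± 5.59 = (72.01, 83.19)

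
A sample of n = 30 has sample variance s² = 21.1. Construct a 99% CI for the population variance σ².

df = 29. χ²_{0.005} = 52.336, χ²_{0.995} = 13.121. CI for σ² = ((n-1)s²/χ²_{α/2}, (n-1)s²/χ²_{1-α/2}) = (29·21.1/52.336, 29·21.1/13.121) = (11.69, 46.64)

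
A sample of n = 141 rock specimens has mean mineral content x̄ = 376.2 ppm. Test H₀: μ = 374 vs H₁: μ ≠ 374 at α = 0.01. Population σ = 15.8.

z = (x̄ - μ₀)/(σ/√n) = (376.2 - 374)/(15.8/√141) = 1.653. Critical value: ±2.576. Since |1.653| ≤ 2.576, Fail to reject H₀.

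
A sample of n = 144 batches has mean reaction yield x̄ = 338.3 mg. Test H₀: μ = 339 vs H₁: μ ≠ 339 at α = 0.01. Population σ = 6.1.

z = (x̄ - μ₀)/(σ/√n) = (338.3 - 339)/(6.1/√144) = -1.377. Critical value: ±2.576. Since |-1.377| ≤ 2.576, Fail to reject H₀.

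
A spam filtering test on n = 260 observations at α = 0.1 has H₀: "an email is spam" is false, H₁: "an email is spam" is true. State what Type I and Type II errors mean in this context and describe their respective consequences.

Type I (false positive): concluding that an email is spam when it is not — a legitimate email is sent to the spam folder and the user misses it. Type II (false negative): failing to conclude that an email is spam when it is — a spam email lands in the inbox. Which is costlier depends on domain priorities and is a judgement call rather than a statistical fact.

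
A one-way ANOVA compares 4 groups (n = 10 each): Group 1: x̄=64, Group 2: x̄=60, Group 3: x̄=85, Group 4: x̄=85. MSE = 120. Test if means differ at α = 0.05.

Grand mean = 73.5. SS_between = 5370.0, MS_between = 1790.0. F = 14.917, F_crit ≈ 2.866. Reject H₀.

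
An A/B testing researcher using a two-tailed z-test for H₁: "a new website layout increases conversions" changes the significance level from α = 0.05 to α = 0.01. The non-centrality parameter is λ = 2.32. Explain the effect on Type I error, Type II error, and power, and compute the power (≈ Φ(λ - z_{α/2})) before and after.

Decreasing α from 0.05 to 0.01:
• Type I error rate decreases (α is the Type I rate by definition).
• Critical value moves from z_{α/2} = 1.96 to 2.576, so power = Φ(λ - z_{α/2}) goes from Φ(2.32 - 1.96) = 0.641 to Φ(2.32 - 2.576) = 0.399.
• Type II error rate β = 1 - power therefore increases (0.359 → 0.601).
Appropriate when false positives are costly — here, rolling out a layout that doesn't actually help — wasted engineering effort.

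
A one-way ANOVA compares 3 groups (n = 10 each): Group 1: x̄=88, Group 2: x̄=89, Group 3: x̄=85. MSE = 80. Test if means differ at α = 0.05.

Grand mean = 87.33. SS_between = 86.67, MS_between = 43.33. F = 0.542, F_crit ≈ 3.354. Fail to reject H₀.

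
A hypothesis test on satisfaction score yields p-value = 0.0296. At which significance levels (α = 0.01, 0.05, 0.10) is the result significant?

p = 0.0296. Significant at: α = 0.05, 0.1.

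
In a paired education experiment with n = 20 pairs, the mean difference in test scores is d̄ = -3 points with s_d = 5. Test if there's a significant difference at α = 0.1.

t = d̄/(s_d/√n) = -3/(5/√20) = -2.683. df = 19, critical t = ±1.729. Reject H₀.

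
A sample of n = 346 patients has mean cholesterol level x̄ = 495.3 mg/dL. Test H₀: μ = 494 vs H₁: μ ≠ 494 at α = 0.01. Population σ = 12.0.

z = (x̄ - μ₀)/(σ/√n) = (495.3 - 494)/(12.0/√346) = 2.015. Critical value: ±2.576. Since |2.015| ≤ 2.576, Fail to reject H₀.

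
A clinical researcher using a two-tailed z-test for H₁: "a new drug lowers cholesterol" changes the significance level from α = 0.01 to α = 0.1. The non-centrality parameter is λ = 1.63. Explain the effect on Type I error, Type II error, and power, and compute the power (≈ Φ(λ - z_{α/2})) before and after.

Increasing α from 0.01 to 0.1:
• Type I error rate increases (α is the Type I rate by definition).
• Critical value moves from z_{α/2} = 2.576 to 1.645, so power = Φ(λ - z_{α/2}) goes from Φ(1.63 - 2.576) = 0.172 to Φ(1.63 - 1.645) = 0.494.
• Type II error rate β = 1 - power therefore decreases (0.828 → 0.506).
Appropriate when false negatives are costly — here, shelving an effective drug — patients miss out on a treatment that would have helped.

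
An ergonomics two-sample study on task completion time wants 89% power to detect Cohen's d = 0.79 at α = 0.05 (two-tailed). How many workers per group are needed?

z_{α/2} = 1.96, z_β = Φ⁻¹(0.89) = 1.227. For medium effect (d = 0.79): n per group = 2(z_{α/2} + z_β)²/d² = 2(1.96 + 1.227)²/0.79² = 32.5 → 33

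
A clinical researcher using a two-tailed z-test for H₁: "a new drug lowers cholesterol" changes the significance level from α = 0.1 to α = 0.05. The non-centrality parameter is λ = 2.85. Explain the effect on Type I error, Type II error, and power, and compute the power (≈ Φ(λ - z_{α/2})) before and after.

Decreasing α from 0.1 to 0.05:
• Type I error rate decreases (α is the Type I rate by definition).
• Critical value moves from z_{α/2} = 1.645 to 1.96, so power = Φ(λ - z_{α/2}) goes from Φ(2.85 - 1.645) = 0.886 to Φ(2.85 - 1.96) = 0.813.
• Type II error rate β = 1 - power therefore increases (0.114 → 0.187).
Appropriate when false positives are costly — here, approving an ineffective drug — patients take a useless medication and may skip effective alternatives.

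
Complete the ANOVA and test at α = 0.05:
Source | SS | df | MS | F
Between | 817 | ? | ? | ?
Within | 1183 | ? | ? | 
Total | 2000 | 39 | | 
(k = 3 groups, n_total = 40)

df_between = 2, df_within = 37. MS_between = 408.5, MS_within = 31.97. F = 12.776, F_crit ≈ 3.252. Reject H₀.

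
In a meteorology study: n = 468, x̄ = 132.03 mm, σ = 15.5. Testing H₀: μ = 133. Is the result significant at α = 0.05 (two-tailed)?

z = (132.03 - 133)/(15.5/√468) = -1.354. Since |z| ≤ 1.96, not significant at α = 0.05.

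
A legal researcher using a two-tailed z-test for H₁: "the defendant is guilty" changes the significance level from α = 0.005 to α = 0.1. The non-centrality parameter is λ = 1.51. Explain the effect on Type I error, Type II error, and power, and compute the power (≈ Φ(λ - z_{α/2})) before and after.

Increasing α from 0.005 to 0.1:
• Type I error rate increases (α is the Type I rate by definition).
• Critical value moves from z_{α/2} = 2.807 to 1.645, so power = Φ(λ - z_{α/2}) goes from Φ(1.51 - 2.807) = 0.097 to Φ(1.51 - 1.645) = 0.446.
• Type II error rate β = 1 - power therefore decreases (0.903 → 0.554).
Appropriate when false negatives are costly — here, acquitting a guilty person.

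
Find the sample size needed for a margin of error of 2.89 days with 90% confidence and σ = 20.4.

n = (z*σ/E)² = (1.645×20.4/2.89)² = 134.8 → n = 135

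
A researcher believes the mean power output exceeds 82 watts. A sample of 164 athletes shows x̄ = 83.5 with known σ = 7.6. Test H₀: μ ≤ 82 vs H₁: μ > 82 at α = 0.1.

z = 2.528. Critical value: 1.28. Reject H₀.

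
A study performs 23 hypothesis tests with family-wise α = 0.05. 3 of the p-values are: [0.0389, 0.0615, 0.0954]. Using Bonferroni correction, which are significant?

Bonferroni α = 0.05/23 = 0.00217. None of the given p-values are significant.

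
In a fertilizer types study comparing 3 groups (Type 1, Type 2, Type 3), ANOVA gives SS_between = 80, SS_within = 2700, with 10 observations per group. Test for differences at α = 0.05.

df_between = 2, df_within = 27. F = MS_between/MS_within = 40.0/100.0 = 0.4. F_crit ≈ 3.354. Fail to reject H₀.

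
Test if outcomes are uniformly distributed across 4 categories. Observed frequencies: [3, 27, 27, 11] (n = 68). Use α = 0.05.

Expected = 17 each. χ² = Σ(O-E)²/E = 25.412. df = 3, critical value = 7.815. Reject H₀.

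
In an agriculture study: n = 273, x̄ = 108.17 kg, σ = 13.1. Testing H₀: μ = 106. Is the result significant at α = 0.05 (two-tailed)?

z = (108.17 - 106)/(13.1/√273) = 2.737. Since |z| > 1.96, significant at α = 0.05.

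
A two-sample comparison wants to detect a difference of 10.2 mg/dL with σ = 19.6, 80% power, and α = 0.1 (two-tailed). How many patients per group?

n per group = 2(z_α/2 + z_β)²σ²/d² = 2×(1.645 + 0.84)²×19.6²/10.2² = 45.6 → n = 46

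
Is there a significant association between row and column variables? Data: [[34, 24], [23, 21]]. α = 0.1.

χ² = 0.409. df = 1, critical = 2.706. Fail to reject H₀. No evidence of dependence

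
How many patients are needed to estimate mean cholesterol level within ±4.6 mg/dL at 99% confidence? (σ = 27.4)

n = (z*σ/E)² = (2.576×27.4/4.6)² = 235.4 → n = 236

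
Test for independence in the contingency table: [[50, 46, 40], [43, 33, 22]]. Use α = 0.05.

χ² = 1.768. df = 2, critical = 5.991. Fail to reject H₀. No evidence of dependence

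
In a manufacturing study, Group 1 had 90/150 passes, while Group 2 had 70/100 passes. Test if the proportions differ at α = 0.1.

p̂₁ = 0.6, p̂₂ = 0.7, pooled p̂ = 0.64. z = -1.614. Critical: ±1.645. Fail to reject H₀.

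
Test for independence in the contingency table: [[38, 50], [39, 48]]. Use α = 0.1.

χ² = 0.048. df = 1, critical = 2.706. Fail to reject H₀. No evidence of dependence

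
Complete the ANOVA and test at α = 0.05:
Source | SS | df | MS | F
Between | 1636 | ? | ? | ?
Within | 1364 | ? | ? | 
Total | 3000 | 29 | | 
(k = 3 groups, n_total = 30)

df_between = 2, df_within = 27. MS_between = 818.0, MS_within = 50.52. F = 16.192, F_crit ≈ 3.354. Reject H₀.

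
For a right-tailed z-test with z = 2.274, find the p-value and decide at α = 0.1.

p = P(Z > 2.274) = 1 - Φ(2.274) ≈ 0.0115. Since p < 0.1, reject H₀ (significant) at α = 0.1.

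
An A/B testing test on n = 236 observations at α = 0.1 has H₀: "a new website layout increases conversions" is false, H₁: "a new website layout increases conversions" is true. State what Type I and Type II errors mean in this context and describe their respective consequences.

Type I (false positive): concluding that a new website layout increases conversions when it is not — rolling out a layout that doesn't actually help — wasted engineering effort. Type II (false negative): failing to conclude that a new website layout increases conversions when it is — discarding a layout that would have improved conversions — lost revenue. Which is costlier depends on domain priorities and is a judgement call rather than a statistical fact.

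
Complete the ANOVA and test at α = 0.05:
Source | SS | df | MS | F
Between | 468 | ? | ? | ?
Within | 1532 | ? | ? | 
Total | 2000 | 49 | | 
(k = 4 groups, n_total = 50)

df_between = 3, df_within = 46. MS_between = 156.0, MS_within = 33.3. F = 4.684, F_crit ≈ 2.807. Reject H₀.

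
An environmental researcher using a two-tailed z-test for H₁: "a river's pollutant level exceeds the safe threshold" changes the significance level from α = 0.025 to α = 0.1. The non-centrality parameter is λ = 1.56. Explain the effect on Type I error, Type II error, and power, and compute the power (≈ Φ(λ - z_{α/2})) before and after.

Increasing α from 0.025 to 0.1:
• Type I error rate increases (α is the Type I rate by definition).
• Critical value moves from z_{α/2} = 2.241 to 1.645, so power = Φ(λ - z_{α/2}) goes from Φ(1.56 - 2.241) = 0.248 to Φ(1.56 - 1.645) = 0.466.
• Type II error rate β = 1 - power therefore decreases (0.752 → 0.534).
Appropriate when false negatives are costly — here, allowing unsafe pollution to continue.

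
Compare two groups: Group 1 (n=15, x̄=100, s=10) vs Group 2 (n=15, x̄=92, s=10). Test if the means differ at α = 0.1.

Pooled sp = 10.0. t = 2.191, df = 28. Critical t = ±1.701. Reject H₀.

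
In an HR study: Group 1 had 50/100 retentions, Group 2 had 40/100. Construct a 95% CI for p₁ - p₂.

p̂₁ = 0.5, p̂₂ = 0.4. Difference = 0.1. CI = (-0.037, 0.237)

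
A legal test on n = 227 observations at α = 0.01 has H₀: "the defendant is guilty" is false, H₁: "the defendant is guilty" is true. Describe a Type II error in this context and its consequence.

Type II error: failing to reject H₀ when it is false — concluding that the defendant is guilty is not supported when in fact it is. Consequence: acquitting a guilty person.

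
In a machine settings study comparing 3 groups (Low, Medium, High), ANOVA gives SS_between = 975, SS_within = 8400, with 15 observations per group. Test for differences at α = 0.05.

df_between = 2, df_within = 42. F = MS_between/MS_within = 487.5/200.0 = 2.438. F_crit ≈ 3.22. Fail to reject H₀.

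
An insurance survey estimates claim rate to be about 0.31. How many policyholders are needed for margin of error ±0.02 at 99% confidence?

n = z²p(1-p)/E² = 2.576²×0.31×0.69/0.02² = 3548.5 → n = 3549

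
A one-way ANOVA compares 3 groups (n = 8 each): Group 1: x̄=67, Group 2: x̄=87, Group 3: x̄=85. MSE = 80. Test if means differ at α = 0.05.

Grand mean = 79.67. SS_between = 1941.33, MS_between = 970.67. F = 12.133, F_crit ≈ 3.467. Reject H₀.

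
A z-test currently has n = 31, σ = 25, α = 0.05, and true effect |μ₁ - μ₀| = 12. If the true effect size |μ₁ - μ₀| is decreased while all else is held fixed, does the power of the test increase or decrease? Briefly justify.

Power decreases: a smaller true effect decreases the non-centrality λ = |μ₁ - μ₀|/(σ/√n).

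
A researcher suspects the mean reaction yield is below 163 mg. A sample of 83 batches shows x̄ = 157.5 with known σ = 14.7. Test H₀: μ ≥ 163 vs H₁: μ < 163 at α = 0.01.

z = -3.409. Critical value: -2.33. Reject H₀.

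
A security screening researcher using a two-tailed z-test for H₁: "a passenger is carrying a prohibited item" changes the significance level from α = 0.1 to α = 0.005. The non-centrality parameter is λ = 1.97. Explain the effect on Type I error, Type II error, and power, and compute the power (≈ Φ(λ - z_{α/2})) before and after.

Decreasing α from 0.1 to 0.005:
• Type I error rate decreases (α is the Type I rate by definition).
• Critical value moves from z_{α/2} = 1.645 to 2.807, so power = Φ(λ - z_{α/2}) goes from Φ(1.97 - 1.645) = 0.627 to Φ(1.97 - 2.807) = 0.201.
• Type II error rate β = 1 - power therefore increases (0.373 → 0.799).
Appropriate when false positives are costly — here, detaining an innocent passenger — delay and inconvenience.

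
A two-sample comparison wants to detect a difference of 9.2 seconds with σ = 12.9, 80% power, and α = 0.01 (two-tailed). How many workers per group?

n per group = 2(z_α/2 + z_β)²σ²/d² = 2×(2.576 + 0.84)²×12.9²/9.2² = 45.9 → n = 46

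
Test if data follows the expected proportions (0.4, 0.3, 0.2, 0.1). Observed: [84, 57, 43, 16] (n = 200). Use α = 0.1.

Expected: [80.0, 60.0, 40.0, 20.0]. χ² = 1.375. df = 3, critical = 6.251. Fail to reject H₀.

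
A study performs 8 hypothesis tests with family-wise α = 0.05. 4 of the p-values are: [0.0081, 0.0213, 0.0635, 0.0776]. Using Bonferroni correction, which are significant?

Bonferroni α = 0.05/8 = 0.00625. None of the given p-values are significant.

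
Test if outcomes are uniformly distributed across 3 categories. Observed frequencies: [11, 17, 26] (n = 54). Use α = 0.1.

Expected = 18 each. χ² = Σ(O-E)²/E = 6.333. df = 2, critical value = 4.605. Reject H₀.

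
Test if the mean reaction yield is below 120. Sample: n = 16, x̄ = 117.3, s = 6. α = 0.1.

t = (117.3 - 120)/(6/√16) = -1.8, df = 15. Critical t = -1.341. Reject H₀.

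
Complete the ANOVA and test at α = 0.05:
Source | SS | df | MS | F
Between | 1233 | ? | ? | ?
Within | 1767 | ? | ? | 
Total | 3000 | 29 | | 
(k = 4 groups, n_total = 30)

df_between = 3, df_within = 26. MS_between = 411.0, MS_within = 67.96. F = 6.048, F_crit ≈ 2.975. Reject H₀.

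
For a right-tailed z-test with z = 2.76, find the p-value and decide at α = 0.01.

p = P(Z > 2.76) = 1 - Φ(2.76) ≈ 0.0029. Since p < 0.01, reject H₀ (significant) at α = 0.01.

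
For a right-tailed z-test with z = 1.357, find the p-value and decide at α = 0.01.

p = P(Z > 1.357) = 1 - Φ(1.357) ≈ 0.0874. Since p ≥ 0.01, fail to reject H₀ (not significant) at α = 0.01.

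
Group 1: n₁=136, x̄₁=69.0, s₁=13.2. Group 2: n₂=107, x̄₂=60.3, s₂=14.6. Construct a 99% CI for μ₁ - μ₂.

Difference = 8.7. SE = √(13.2²/136 + 14.6²/107) = 1.809. CI = (4.04, 13.36)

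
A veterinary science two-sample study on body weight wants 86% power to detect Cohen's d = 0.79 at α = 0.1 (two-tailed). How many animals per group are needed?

z_{α/2} = 1.645, z_β = Φ⁻¹(0.86) = 1.08. For medium effect (d = 0.79): n per group = 2(z_{α/2} + z_β)²/d² = 2(1.645 + 1.08)²/0.79² = 23.8 → 24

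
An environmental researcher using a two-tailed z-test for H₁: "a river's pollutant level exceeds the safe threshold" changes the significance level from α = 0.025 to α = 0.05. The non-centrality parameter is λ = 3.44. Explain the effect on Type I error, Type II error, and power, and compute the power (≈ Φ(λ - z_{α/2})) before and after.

Increasing α from 0.025 to 0.05:
• Type I error rate increases (α is the Type I rate by definition).
• Critical value moves from z_{α/2} = 2.241 to 1.96, so power = Φ(λ - z_{α/2}) goes from Φ(3.44 - 2.241) = 0.885 to Φ(3.44 - 1.96) = 0.931.
• Type II error rate β = 1 - power therefore decreases (0.115 → 0.069).
Appropriate when false negatives are costly — here, allowing unsafe pollution to continue.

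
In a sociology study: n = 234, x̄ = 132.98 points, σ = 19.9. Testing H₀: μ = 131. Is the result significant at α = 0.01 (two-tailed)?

z = (132.98 - 131)/(19.9/√234) = 1.522. Since |z| ≤ 2.576, not significant at α = 0.01.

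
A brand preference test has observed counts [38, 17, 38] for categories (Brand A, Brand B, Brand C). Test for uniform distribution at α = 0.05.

Expected = 31 each. χ² = Σ(O-E)²/E = 9.484. df = 2, critical value = 5.991. Reject H₀.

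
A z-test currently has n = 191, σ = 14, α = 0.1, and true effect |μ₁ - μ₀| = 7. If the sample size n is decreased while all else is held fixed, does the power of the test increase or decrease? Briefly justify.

Power decreases: a smaller n inflates the standard error σ/√n, pulling the sampling distribution under H₁ back toward the critical value.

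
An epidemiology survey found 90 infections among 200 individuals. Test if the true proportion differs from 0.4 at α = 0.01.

p̂ = 0.45, p₀ = 0.4. z = (p̂ - p₀)/√(p₀(1-p₀)/n) = 1.443. Critical: ±2.576. Fail to reject H₀.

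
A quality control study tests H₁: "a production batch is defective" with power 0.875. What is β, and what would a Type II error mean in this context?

β = 1 - power = 1 - 0.875 = 0.125. A Type II error is failing to reject H₀ when H₀ is false (false negative) — here, failing to conclude that a production batch is defective when in fact it is true. Consequence: shipping a defective batch — faulty products reach customers.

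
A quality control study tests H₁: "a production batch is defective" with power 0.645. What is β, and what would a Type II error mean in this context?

β = 1 - power = 1 - 0.645 = 0.355. A Type II error is failing to reject H₀ when H₀ is false (false negative) — here, failing to conclude that a production batch is defective when in fact it is true. Consequence: shipping a defective batch — faulty products reach customers.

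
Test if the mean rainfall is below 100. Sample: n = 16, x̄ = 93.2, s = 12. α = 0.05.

t = (93.2 - 100)/(12/√16) = -2.267, df = 15. Critical t = -1.753. Reject H₀.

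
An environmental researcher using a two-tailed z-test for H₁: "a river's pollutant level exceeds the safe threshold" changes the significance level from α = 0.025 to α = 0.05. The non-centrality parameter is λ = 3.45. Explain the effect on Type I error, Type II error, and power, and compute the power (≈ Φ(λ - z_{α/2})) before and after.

Increasing α from 0.025 to 0.05:
• Type I error rate increases (α is the Type I rate by definition).
• Critical value moves from z_{α/2} = 2.241 to 1.96, so power = Φ(λ - z_{α/2}) goes from Φ(3.45 - 2.241) = 0.887 to Φ(3.45 - 1.96) = 0.932.
• Type II error rate β = 1 - power therefore decreases (0.113 → 0.068).
Appropriate when false negatives are costly — here, allowing unsafe pollution to continue.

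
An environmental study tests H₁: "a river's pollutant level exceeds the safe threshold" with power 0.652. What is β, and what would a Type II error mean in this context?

β = 1 - power = 1 - 0.652 = 0.348. A Type II error is failing to reject H₀ when H₀ is false (false negative) — here, failing to conclude that a river's pollutant level exceeds the safe threshold when in fact it is true. Consequence: allowing unsafe pollution to continue.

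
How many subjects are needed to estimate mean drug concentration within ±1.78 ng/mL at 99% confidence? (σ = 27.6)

n = (z*σ/E)² = (2.576×27.6/1.78)² = 1595.4 → n = 1596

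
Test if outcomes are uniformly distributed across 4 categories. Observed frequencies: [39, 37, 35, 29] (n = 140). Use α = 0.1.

Expected = 35 each. χ² = Σ(O-E)²/E = 1.6. df = 3, critical value = 6.251. Fail to reject H₀.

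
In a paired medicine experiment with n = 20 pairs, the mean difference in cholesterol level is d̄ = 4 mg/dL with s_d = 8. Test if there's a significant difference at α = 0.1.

t = d̄/(s_d/√n) = 4/(8/√20) = 2.236. df = 19, critical t = ±1.729. Reject H₀.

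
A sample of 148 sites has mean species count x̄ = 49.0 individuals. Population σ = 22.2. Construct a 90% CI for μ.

CI = x̄ ± z*(σ/√n) = 49.0 ± 1.645(22.2/√148) = 49.0 ± 3.0 = (46.0, 52.0)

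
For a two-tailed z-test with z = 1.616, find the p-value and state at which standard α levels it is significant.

p = 2·P(Z > |1.616|) = 2·(1 - Φ(1.616)) ≈ 0.1061. Not significant at any standard level.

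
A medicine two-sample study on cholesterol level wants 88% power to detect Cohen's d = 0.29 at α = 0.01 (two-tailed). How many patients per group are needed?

z_{α/2} = 2.576, z_β = Φ⁻¹(0.88) = 1.175. For small effect (d = 0.29): n per group = 2(z_{α/2} + z_β)²/d² = 2(2.576 + 1.175)²/0.29² = 334.6 → 335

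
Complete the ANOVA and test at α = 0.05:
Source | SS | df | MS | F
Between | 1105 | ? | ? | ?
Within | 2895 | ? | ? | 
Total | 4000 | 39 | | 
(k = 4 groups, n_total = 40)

df_between = 3, df_within = 36. MS_between = 368.33, MS_within = 80.42. F = 4.58, F_crit ≈ 2.866. Reject H₀.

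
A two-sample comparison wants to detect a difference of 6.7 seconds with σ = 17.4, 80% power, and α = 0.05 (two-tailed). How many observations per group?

n per group = 2(z_α/2 + z_β)²σ²/d² = 2×(1.96 + 0.84)²×17.4²/6.7² = 105.8 → n = 106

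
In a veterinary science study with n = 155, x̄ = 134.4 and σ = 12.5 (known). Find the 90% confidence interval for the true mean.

CI = x̄ ± z*(σ/√n) = 134.4 ± 1.645(12.5/√155) = 134.4 ± 1.65 = (132.75, 136.05)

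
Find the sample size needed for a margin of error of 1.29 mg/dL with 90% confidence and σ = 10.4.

n = (z*σ/E)² = (1.645×10.4/1.29)² = 175.9 → n = 176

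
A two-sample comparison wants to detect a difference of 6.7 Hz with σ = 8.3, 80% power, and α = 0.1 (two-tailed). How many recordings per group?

n per group = 2(z_α/2 + z_β)²σ²/d² = 2×(1.645 + 0.84)²×8.3²/6.7² = 19.0 → n = 19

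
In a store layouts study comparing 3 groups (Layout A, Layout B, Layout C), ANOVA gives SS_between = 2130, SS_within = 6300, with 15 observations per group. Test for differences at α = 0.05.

df_between = 2, df_within = 42. F = MS_between/MS_within = 1065.0/150.0 = 7.1. F_crit ≈ 3.22. Reject H₀. At least one mean differs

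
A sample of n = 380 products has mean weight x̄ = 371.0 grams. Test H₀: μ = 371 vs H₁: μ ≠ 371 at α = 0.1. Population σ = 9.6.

z = (x̄ - μ₀)/(σ/√n) = (371.0 - 371)/(9.6/√380) = 0.0. Critical value: ±1.645. Since |0.0| ≤ 1.645, Fail to reject H₀.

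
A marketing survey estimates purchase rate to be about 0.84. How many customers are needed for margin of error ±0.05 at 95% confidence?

n = z²p(1-p)/E² = 1.96²×0.84×0.16/0.05² = 206.5 → n = 207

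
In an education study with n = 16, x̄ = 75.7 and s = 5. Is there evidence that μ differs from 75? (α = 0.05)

t = (x̄ - μ₀)/(s/√n) = (75.7 - 75)/(5/√16) = 0.56. df = 15, critical t = ±2.131. Fail to reject H₀.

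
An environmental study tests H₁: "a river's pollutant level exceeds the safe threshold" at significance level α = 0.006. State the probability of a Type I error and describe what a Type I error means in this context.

P(Type I error) = α = 0.006. A Type I error is rejecting H₀ when H₀ is actually true (false positive) — here, concluding that a river's pollutant level exceeds the safe threshold when in fact this is not the case. Consequence: shutting down a compliant factory unnecessarily.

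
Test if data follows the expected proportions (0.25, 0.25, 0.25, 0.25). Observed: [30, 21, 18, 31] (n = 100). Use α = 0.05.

Expected: [25.0, 25.0, 25.0, 25.0]. χ² = 5.04. df = 3, critical = 7.815. Fail to reject H₀.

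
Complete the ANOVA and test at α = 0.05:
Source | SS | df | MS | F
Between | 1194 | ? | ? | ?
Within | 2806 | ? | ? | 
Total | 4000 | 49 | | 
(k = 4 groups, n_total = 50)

df_between = 3, df_within = 46. MS_between = 398.0, MS_within = 61.0. F = 6.525, F_crit ≈ 2.807. Reject H₀.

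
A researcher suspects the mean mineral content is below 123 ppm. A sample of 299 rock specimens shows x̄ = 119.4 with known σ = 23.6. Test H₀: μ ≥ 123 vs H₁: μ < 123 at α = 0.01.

z = -2.638. Critical value: -2.33. Reject H₀.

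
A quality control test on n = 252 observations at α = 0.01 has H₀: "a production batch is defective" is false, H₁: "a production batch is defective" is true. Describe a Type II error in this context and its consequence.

Type II error: failing to reject H₀ when it is false — concluding that a production batch is defective is not supported when in fact it is. Consequence: shipping a defective batch — faulty products reach customers.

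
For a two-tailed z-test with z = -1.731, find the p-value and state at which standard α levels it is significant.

p = 2·P(Z > |-1.731|) = 2·(1 - Φ(1.731)) ≈ 0.0835. Significant at α = 0.1.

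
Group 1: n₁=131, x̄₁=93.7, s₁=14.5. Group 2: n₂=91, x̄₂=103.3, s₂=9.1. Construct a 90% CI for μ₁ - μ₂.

Difference = -9.6. SE = √(14.5²/131 + 9.1²/91) = 1.586. CI = (-12.21, -6.99)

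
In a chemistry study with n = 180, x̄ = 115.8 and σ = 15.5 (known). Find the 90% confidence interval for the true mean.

CI = x̄ ± z*(σ/√n) = 115.8 ± 1.645(15.5/√180) = 115.8 ± 1.9 = (113.9, 117.7)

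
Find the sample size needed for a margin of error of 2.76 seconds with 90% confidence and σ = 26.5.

n = (z*σ/E)² = (1.645×26.5/2.76)² = 249.5 → n = 250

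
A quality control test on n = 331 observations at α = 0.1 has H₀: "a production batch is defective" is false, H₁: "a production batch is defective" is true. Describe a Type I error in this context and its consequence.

Type I error: rejecting H₀ when it is true — concluding that a production batch is defective when in fact it is not. Consequence: scrapping a good batch — wasted material and cost for no reason.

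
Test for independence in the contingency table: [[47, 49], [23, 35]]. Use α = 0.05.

χ² = 1.262. df = 1, critical = 3.841. Fail to reject H₀. No evidence of dependence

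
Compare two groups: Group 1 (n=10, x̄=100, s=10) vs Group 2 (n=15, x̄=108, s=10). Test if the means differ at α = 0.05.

Pooled sp = 10.0. t = -1.96, df = 23. Critical t = ±2.069. Fail to reject H₀.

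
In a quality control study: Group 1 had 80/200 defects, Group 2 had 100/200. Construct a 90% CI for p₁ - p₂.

p̂₁ = 0.4, p̂₂ = 0.5. Difference = -0.1. CI = (-0.181, -0.019)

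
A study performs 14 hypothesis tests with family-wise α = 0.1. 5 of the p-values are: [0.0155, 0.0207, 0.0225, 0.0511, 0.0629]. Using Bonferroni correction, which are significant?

Bonferroni α = 0.1/14 = 0.00714. None of the given p-values are significant.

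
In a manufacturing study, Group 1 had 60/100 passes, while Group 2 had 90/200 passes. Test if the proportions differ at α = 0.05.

p̂₁ = 0.6, p̂₂ = 0.45, pooled p̂ = 0.5. z = 2.449. Critical: ±1.96. Reject H₀.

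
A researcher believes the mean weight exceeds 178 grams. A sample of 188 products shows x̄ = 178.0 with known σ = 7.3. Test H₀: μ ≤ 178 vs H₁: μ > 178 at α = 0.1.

z = 0.0. Critical value: 1.28. Fail to reject H₀.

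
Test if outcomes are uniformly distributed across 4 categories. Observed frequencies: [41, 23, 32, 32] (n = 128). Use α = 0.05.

Expected = 32 each. χ² = Σ(O-E)²/E = 5.062. df = 3, critical value = 7.815. Fail to reject H₀.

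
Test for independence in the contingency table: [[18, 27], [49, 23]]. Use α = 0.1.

χ² = 8.907. df = 1, critical = 2.706. Reject H₀. Variables are dependent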